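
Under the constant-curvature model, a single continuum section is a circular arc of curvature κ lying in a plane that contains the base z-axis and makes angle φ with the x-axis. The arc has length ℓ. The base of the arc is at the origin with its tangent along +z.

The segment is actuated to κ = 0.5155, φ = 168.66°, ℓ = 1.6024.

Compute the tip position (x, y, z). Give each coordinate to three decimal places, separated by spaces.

-0.613 0.123 1.426

θ = κ·ℓ = 0.5155 × 1.6024 = 0.82604 rad
ρ = (1 − cos θ)/κ = (1 − 0.67779)/0.5155 = 0.62503
z = sin θ / κ = 0.73525/0.5155 = 1.42629
x = ρ cos φ = 0.62503 × cos(168.66°) = -0.61283
y = ρ sin φ = 0.62503 × sin(168.66°) = 0.12290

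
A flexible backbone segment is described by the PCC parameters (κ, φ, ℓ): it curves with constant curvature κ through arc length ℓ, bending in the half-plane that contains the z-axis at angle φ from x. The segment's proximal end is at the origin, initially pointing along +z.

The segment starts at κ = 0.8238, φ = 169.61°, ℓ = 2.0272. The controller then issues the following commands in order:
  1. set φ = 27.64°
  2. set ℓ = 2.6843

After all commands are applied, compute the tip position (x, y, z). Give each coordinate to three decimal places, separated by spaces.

1.718 0.900 0.973

initial: κ=0.8238, φ=169.61°, ℓ=2.0272
cmd 1: set φ=27.64° → (κ,φ,ℓ)=(0.8238,27.64°,2.0272) → tip=(1.1819,0.6189,1.2079)
cmd 2: set ℓ=2.6843 → (κ,φ,ℓ)=(0.8238,27.64°,2.6843) → tip=(1.7180,0.8997,0.9733)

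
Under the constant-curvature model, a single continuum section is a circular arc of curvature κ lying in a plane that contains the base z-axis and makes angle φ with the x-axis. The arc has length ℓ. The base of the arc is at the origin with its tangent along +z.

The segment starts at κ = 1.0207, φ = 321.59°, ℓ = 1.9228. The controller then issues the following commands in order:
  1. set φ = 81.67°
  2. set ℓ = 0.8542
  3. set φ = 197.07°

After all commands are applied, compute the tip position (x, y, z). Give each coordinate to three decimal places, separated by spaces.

initial: κ=1.0207, φ=321.59°, ℓ=1.9228
cmd 1: set φ=81.67° → (κ,φ,ℓ)=(1.0207,81.67°,1.9228) → tip=(0.1961,1.3396,0.9055)
cmd 2: set ℓ=0.8542 → (κ,φ,ℓ)=(1.0207,81.67°,0.8542) → tip=(0.0506,0.3457,0.7500)
cmd 3: set φ=197.07° → (κ,φ,ℓ)=(1.0207,197.07°,0.8542) → tip=(-0.3340,-0.1026,0.7500)

-0.334 -0.103 0.750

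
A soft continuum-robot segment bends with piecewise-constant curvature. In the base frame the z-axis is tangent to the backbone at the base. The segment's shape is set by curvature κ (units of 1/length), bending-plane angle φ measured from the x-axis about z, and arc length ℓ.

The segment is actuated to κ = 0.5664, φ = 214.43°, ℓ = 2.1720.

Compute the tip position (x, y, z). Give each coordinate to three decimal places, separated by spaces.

-0.970 -0.665 1.664

θ = κ·ℓ = 0.5664 × 2.1720 = 1.23022 rad
ρ = (1 − cos θ)/κ = (1 − 0.33403)/0.5664 = 1.17580
z = sin θ / κ = 0.94256/0.5664 = 1.66413
x = ρ cos φ = 1.17580 × cos(214.43°) = -0.96982
y = ρ sin φ = 1.17580 × sin(214.43°) = -0.66479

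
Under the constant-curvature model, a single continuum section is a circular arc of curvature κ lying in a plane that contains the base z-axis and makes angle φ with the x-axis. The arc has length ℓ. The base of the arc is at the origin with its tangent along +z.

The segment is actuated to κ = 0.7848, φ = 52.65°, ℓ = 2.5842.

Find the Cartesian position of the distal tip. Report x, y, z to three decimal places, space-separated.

1.114 1.460 1.143

θ = κ·ℓ = 0.7848 × 2.5842 = 2.02808 rad
ρ = (1 − cos θ)/κ = (1 − -0.44151)/0.7848 = 1.83679
z = sin θ / κ = 0.89726/0.7848 = 1.14329
x = ρ cos φ = 1.83679 × cos(52.65°) = 1.11435
y = ρ sin φ = 1.83679 × sin(52.65°) = 1.46015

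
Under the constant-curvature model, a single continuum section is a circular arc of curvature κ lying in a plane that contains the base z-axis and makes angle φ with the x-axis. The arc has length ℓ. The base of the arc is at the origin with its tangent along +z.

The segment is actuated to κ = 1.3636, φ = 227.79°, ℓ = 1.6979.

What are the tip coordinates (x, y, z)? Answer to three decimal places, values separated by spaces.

-0.827 -0.911 0.539

θ = κ·ℓ = 1.3636 × 1.6979 = 2.31526 rad
ρ = (1 − cos θ)/κ = (1 − -0.67757)/1.3636 = 1.23025
z = sin θ / κ = 0.73545/1.3636 = 0.53935
x = ρ cos φ = 1.23025 × cos(227.79°) = -0.82655
y = ρ sin φ = 1.23025 × sin(227.79°) = -0.91123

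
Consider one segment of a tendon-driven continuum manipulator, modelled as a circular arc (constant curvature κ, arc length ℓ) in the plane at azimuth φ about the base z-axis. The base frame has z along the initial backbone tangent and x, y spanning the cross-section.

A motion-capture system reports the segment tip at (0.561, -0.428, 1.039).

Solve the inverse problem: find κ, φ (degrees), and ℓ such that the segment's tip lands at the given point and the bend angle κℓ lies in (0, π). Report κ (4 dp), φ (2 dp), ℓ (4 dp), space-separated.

ρ = √(x²+y²) = √(0.561² + -0.428²) = 0.70562
φ = atan2(y, x) mod 360° = atan2(-0.428, 0.561) = 322.6591°
|p|² = ρ² + z² = 0.70562² + 1.039² = 1.57743
κ = 2ρ / |p|² = 2×0.70562 / 1.57743 = 0.89465
θ = 2·atan2(ρ, z) = 2·atan2(0.70562, 1.039) = 1.19317 rad
ℓ = θ/κ = 1.19317/0.89465 = 1.33367

0.8947 322.66 1.3337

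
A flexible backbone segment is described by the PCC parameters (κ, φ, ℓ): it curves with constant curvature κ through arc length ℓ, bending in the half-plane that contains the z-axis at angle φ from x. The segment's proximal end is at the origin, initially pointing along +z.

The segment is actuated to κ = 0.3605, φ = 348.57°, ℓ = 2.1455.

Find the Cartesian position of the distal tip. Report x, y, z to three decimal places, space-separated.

θ = κ·ℓ = 0.3605 × 2.1455 = 0.77345 rad
ρ = (1 − cos θ)/κ = (1 − 0.71550)/0.3605 = 0.78917
z = sin θ / κ = 0.69861/0.3605 = 1.93789
x = ρ cos φ = 0.78917 × cos(348.57°) = 0.77352
y = ρ sin φ = 0.78917 × sin(348.57°) = -0.15639

0.774 -0.156 1.938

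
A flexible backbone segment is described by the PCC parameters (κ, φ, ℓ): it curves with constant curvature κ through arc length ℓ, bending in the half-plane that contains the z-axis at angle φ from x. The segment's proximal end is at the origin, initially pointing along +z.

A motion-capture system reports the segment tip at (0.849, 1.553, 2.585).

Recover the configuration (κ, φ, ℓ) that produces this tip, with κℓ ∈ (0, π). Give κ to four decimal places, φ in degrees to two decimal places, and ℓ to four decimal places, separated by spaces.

ρ = √(x²+y²) = √(0.849² + 1.553²) = 1.76992
φ = atan2(y, x) mod 360° = atan2(1.553, 0.849) = 61.3353°
|p|² = ρ² + z² = 1.76992² + 2.585² = 9.81484
κ = 2ρ / |p|² = 2×1.76992 / 9.81484 = 0.36066
θ = 2·atan2(ρ, z) = 2·atan2(1.76992, 2.585) = 1.20075 rad
ℓ = θ/κ = 1.20075/0.36066 = 3.32930

0.3607 61.34 3.3293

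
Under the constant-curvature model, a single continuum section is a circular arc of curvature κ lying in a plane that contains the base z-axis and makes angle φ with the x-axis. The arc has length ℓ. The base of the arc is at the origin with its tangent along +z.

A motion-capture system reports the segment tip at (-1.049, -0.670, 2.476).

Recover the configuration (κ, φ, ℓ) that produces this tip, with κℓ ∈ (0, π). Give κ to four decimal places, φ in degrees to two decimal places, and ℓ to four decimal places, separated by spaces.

ρ = √(x²+y²) = √(-1.049² + -0.670²) = 1.24471
φ = atan2(y, x) mod 360° = atan2(-0.670, -1.049) = 212.5665°
|p|² = ρ² + z² = 1.24471² + 2.476² = 7.67988
κ = 2ρ / |p|² = 2×1.24471 / 7.67988 = 0.32415
θ = 2·atan2(ρ, z) = 2·atan2(1.24471, 2.476) = 0.93163 rad
ℓ = θ/κ = 0.93163/0.32415 = 2.87407

0.3241 212.57 2.8741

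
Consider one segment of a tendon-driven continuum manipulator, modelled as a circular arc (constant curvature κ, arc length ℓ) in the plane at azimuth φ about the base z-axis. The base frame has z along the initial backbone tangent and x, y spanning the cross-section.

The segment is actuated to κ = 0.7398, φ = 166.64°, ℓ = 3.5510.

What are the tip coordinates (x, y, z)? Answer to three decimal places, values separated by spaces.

θ = κ·ℓ = 0.7398 × 3.5510 = 2.62703 rad
ρ = (1 − cos θ)/κ = (1 − -0.87051)/0.7398 = 2.52840
z = sin θ / κ = 0.49215/0.7398 = 0.66525
x = ρ cos φ = 2.52840 × cos(166.64°) = -2.45997
y = ρ sin φ = 2.52840 × sin(166.64°) = 0.58423

-2.460 0.584 0.665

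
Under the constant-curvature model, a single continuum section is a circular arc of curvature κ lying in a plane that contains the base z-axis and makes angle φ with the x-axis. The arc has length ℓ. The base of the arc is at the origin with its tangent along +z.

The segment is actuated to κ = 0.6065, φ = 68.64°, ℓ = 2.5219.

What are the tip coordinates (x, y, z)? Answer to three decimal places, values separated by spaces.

θ = κ·ℓ = 0.6065 × 2.5219 = 1.52953 rad
ρ = (1 − cos θ)/κ = (1 − 0.04125)/0.6065 = 1.58079
z = sin θ / κ = 0.99915/0.6065 = 1.64740
x = ρ cos φ = 1.58079 × cos(68.64°) = 0.57577
y = ρ sin φ = 1.58079 × sin(68.64°) = 1.47220

0.576 1.472 1.647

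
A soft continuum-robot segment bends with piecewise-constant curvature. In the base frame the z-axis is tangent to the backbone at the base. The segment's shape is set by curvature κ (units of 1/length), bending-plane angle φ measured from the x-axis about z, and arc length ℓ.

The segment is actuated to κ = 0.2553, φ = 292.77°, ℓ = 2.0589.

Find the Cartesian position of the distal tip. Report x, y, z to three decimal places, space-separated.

θ = κ·ℓ = 0.2553 × 2.0589 = 0.52564 rad
ρ = (1 − cos θ)/κ = (1 − 0.86500)/0.2553 = 0.52877
z = sin θ / κ = 0.50176/0.2553 = 1.96539
x = ρ cos φ = 0.52877 × cos(292.77°) = 0.20465
y = ρ sin φ = 0.52877 × sin(292.77°) = -0.48756

0.205 -0.488 1.965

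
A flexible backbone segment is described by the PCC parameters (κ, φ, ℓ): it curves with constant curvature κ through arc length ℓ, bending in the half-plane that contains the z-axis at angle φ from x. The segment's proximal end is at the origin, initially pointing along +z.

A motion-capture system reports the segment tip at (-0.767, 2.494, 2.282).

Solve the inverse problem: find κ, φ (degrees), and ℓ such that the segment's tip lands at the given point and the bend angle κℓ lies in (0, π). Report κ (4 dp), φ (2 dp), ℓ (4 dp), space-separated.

ρ = √(x²+y²) = √(-0.767² + 2.494²) = 2.60928
φ = atan2(y, x) mod 360° = atan2(2.494, -0.767) = 107.0947°
|p|² = ρ² + z² = 2.60928² + 2.282² = 12.01585
κ = 2ρ / |p|² = 2×2.60928 / 12.01585 = 0.43431
θ = 2·atan2(ρ, z) = 2·atan2(2.60928, 2.282) = 1.70442 rad
ℓ = θ/κ = 1.70442/0.43431 = 3.92446

0.4343 107.09 3.9245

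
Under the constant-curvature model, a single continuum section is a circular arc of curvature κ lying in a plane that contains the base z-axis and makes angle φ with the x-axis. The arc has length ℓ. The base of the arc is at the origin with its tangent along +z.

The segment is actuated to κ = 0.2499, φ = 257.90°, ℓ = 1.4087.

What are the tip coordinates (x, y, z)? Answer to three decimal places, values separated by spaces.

-0.051 -0.240 1.380

θ = κ·ℓ = 0.2499 × 1.4087 = 0.35203 rad
ρ = (1 − cos θ)/κ = (1 − 0.93867)/0.2499 = 0.24541
z = sin θ / κ = 0.34481/0.2499 = 1.37978
x = ρ cos φ = 0.24541 × cos(257.90°) = -0.05144
y = ρ sin φ = 0.24541 × sin(257.90°) = -0.23995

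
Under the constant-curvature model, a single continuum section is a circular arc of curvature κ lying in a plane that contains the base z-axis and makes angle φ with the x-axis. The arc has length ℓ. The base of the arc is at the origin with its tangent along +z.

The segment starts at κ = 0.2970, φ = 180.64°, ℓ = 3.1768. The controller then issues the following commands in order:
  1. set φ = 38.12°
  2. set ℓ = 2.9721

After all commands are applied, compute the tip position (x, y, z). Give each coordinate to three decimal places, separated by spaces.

0.967 0.759 2.601

initial: κ=0.2970, φ=180.64°, ℓ=3.1768
cmd 1: set φ=38.12° → (κ,φ,ℓ)=(0.2970,38.12°,3.1768) → tip=(1.0941,0.8585,2.7260)
cmd 2: set ℓ=2.9721 → (κ,φ,ℓ)=(0.2970,38.12°,2.9721) → tip=(0.9667,0.7585,2.6009)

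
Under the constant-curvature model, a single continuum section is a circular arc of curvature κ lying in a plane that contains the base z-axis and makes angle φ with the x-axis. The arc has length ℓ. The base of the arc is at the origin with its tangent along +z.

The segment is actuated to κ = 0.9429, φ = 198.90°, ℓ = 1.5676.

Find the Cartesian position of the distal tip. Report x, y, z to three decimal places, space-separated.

-0.910 -0.312 1.056

θ = κ·ℓ = 0.9429 × 1.5676 = 1.47809 rad
ρ = (1 − cos θ)/κ = (1 − 0.09257)/0.9429 = 0.96238
z = sin θ / κ = 0.99571/0.9429 = 1.05600
x = ρ cos φ = 0.96238 × cos(198.90°) = -0.91049
y = ρ sin φ = 0.96238 × sin(198.90°) = -0.31173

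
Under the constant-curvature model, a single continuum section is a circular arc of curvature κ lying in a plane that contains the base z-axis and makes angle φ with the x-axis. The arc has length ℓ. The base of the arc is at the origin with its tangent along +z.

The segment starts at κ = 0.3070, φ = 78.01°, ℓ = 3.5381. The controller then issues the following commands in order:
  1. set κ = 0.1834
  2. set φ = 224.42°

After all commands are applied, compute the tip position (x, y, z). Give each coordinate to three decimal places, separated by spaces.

initial: κ=0.3070, φ=78.01°, ℓ=3.5381
cmd 1: set κ=0.1834 → (κ,φ,ℓ)=(0.1834,78.01°,3.5381) → tip=(0.2302,1.0840,3.2950)
cmd 2: set φ=224.42° → (κ,φ,ℓ)=(0.1834,224.42°,3.5381) → tip=(-0.7915,-0.7756,3.2950)

-0.792 -0.776 3.295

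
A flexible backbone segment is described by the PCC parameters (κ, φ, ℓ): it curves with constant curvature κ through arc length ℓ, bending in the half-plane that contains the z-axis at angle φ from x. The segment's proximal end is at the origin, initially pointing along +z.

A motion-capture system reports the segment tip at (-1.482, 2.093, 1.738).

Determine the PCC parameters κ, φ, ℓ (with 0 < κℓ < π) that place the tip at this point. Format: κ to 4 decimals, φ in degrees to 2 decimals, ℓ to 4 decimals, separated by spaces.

ρ = √(x²+y²) = √(-1.482² + 2.093²) = 2.56456
φ = atan2(y, x) mod 360° = atan2(2.093, -1.482) = 125.3013°
|p|² = ρ² + z² = 2.56456² + 1.738² = 9.59762
κ = 2ρ / |p|² = 2×2.56456 / 9.59762 = 0.53442
θ = 2·atan2(ρ, z) = 2·atan2(2.56456, 1.738) = 1.95039 rad
ℓ = θ/κ = 1.95039/0.53442 = 3.64957

0.5344 125.30 3.6496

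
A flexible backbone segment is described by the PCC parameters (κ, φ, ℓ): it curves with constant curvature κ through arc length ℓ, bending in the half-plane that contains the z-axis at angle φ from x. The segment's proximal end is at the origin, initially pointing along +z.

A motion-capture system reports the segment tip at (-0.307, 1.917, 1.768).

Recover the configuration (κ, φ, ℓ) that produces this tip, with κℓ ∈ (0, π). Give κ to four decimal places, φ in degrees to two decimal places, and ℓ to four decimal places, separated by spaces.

ρ = √(x²+y²) = √(-0.307² + 1.917²) = 1.94143
φ = atan2(y, x) mod 360° = atan2(1.917, -0.307) = 99.0984°
|p|² = ρ² + z² = 1.94143² + 1.768² = 6.89496
κ = 2ρ / |p|² = 2×1.94143 / 6.89496 = 0.56314
θ = 2·atan2(ρ, z) = 2·atan2(1.94143, 1.768) = 1.66423 rad
ℓ = θ/κ = 1.66423/0.56314 = 2.95526

0.5631 99.10 2.9553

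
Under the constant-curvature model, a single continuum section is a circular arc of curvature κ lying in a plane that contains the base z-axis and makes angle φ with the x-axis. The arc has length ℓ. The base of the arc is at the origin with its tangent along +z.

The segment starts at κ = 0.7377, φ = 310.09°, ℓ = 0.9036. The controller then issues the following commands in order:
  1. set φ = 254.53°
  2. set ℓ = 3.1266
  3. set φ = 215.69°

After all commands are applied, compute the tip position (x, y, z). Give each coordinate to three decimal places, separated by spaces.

-1.840 -1.322 1.005

initial: κ=0.7377, φ=310.09°, ℓ=0.9036
cmd 1: set φ=254.53° → (κ,φ,ℓ)=(0.7377,254.53°,0.9036) → tip=(-0.0774,-0.2797,0.8382)
cmd 2: set ℓ=3.1266 → (κ,φ,ℓ)=(0.7377,254.53°,3.1266) → tip=(-0.6042,-2.1832,1.0050)
cmd 3: set φ=215.69° → (κ,φ,ℓ)=(0.7377,215.69°,3.1266) → tip=(-1.8398,-1.3216,1.0050)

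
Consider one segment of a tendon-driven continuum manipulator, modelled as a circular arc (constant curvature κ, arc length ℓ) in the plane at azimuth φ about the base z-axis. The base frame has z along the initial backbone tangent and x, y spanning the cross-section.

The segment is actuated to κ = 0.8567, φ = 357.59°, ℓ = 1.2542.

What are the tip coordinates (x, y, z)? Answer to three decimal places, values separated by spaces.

θ = κ·ℓ = 0.8567 × 1.2542 = 1.07447 rad
ρ = (1 − cos θ)/κ = (1 − 0.47620)/0.8567 = 0.61142
z = sin θ / κ = 0.87934/0.8567 = 1.02643
x = ρ cos φ = 0.61142 × cos(357.59°) = 0.61088
y = ρ sin φ = 0.61142 × sin(357.59°) = -0.02571

0.611 -0.026 1.026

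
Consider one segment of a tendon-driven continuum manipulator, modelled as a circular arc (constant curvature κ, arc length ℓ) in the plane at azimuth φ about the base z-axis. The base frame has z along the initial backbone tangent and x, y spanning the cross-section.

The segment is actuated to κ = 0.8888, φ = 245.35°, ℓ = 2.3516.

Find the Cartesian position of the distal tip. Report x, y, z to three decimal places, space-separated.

-0.702 -1.530 0.977

θ = κ·ℓ = 0.8888 × 2.3516 = 2.09010 rad
ρ = (1 − cos θ)/κ = (1 − -0.49628)/0.8888 = 1.68348
z = sin θ / κ = 0.86816/0.8888 = 0.97678
x = ρ cos φ = 1.68348 × cos(245.35°) = -0.70214
y = ρ sin φ = 1.68348 × sin(245.35°) = -1.53007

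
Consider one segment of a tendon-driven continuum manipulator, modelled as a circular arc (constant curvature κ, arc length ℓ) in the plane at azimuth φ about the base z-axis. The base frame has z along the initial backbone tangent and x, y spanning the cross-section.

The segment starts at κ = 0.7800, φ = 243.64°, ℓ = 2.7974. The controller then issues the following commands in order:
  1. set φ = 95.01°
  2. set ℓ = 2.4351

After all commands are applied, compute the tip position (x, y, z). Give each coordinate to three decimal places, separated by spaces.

-0.148 1.689 1.213

initial: κ=0.7800, φ=243.64°, ℓ=2.7974
cmd 1: set φ=95.01° → (κ,φ,ℓ)=(0.7800,95.01°,2.7974) → tip=(-0.1762,2.0100,1.0500)
cmd 2: set ℓ=2.4351 → (κ,φ,ℓ)=(0.7800,95.01°,2.4351) → tip=(-0.1481,1.6893,1.2135)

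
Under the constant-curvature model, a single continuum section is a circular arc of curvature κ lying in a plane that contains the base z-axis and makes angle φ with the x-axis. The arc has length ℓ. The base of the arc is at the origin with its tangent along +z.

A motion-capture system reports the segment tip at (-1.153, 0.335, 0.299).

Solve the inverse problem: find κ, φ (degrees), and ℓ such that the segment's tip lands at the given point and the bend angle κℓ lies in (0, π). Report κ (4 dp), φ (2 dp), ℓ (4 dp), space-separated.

ρ = √(x²+y²) = √(-1.153² + 0.335²) = 1.20068
φ = atan2(y, x) mod 360° = atan2(0.335, -1.153) = 163.7990°
|p|² = ρ² + z² = 1.20068² + 0.299² = 1.53104
κ = 2ρ / |p|² = 2×1.20068 / 1.53104 = 1.56846
θ = 2·atan2(ρ, z) = 2·atan2(1.20068, 0.299) = 2.65347 rad
ℓ = θ/κ = 2.65347/1.56846 = 1.69177

1.5685 163.80 1.6918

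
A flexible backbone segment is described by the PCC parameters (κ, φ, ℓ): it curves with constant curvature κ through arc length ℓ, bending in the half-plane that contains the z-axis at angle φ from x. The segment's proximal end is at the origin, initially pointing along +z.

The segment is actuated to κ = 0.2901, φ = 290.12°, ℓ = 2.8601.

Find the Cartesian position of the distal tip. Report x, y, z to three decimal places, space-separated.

0.385 -1.052 2.543

θ = κ·ℓ = 0.2901 × 2.8601 = 0.82972 rad
ρ = (1 − cos θ)/κ = (1 − 0.67509)/0.2901 = 1.12001
z = sin θ / κ = 0.73774/0.2901 = 2.54305
x = ρ cos φ = 1.12001 × cos(290.12°) = 0.38527
y = ρ sin φ = 1.12001 × sin(290.12°) = -1.05166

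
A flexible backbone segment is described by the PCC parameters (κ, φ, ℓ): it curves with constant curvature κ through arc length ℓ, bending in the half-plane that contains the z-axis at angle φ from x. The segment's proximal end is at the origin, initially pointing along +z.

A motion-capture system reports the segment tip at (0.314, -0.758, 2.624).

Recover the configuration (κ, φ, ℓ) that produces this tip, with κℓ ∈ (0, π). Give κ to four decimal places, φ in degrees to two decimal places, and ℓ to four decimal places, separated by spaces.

0.2171 292.50 2.7918

ρ = √(x²+y²) = √(0.314² + -0.758²) = 0.82046
φ = atan2(y, x) mod 360° = atan2(-0.758, 0.314) = 292.5017°
|p|² = ρ² + z² = 0.82046² + 2.624² = 7.55854
κ = 2ρ / |p|² = 2×0.82046 / 7.55854 = 0.21710
θ = 2·atan2(ρ, z) = 2·atan2(0.82046, 2.624) = 0.60609 rad
ℓ = θ/κ = 0.60609/0.21710 = 2.79182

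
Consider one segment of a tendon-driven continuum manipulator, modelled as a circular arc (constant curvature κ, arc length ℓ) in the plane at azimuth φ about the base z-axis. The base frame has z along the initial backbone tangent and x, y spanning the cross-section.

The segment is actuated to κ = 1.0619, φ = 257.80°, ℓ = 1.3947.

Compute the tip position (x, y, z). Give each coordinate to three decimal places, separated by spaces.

θ = κ·ℓ = 1.0619 × 1.3947 = 1.48103 rad
ρ = (1 − cos θ)/κ = (1 − 0.08964)/1.0619 = 0.85729
z = sin θ / κ = 0.99597/1.0619 = 0.93792
x = ρ cos φ = 0.85729 × cos(257.80°) = -0.18117
y = ρ sin φ = 0.85729 × sin(257.80°) = -0.83793

-0.181 -0.838 0.938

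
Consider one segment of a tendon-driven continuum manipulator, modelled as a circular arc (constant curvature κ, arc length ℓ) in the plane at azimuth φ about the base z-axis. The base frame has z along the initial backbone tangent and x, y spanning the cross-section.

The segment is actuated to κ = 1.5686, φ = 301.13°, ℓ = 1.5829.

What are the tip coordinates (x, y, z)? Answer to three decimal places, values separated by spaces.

θ = κ·ℓ = 1.5686 × 1.5829 = 2.48294 rad
ρ = (1 − cos θ)/κ = (1 − -0.79082)/1.5686 = 1.14167
z = sin θ / κ = 0.61205/1.5686 = 0.39019
x = ρ cos φ = 1.14167 × cos(301.13°) = 0.59022
y = ρ sin φ = 1.14167 × sin(301.13°) = -0.97726

0.590 -0.977 0.390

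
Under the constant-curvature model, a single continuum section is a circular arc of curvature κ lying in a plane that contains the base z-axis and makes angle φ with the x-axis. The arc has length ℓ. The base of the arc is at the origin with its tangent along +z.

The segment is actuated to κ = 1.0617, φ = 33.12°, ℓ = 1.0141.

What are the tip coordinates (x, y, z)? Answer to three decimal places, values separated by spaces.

0.415 0.271 0.829

θ = κ·ℓ = 1.0617 × 1.0141 = 1.07667 rad
ρ = (1 − cos θ)/κ = (1 − 0.47426)/1.0617 = 0.49518
z = sin θ / κ = 0.88038/1.0617 = 0.82922
x = ρ cos φ = 0.49518 × cos(33.12°) = 0.41473
y = ρ sin φ = 0.49518 × sin(33.12°) = 0.27057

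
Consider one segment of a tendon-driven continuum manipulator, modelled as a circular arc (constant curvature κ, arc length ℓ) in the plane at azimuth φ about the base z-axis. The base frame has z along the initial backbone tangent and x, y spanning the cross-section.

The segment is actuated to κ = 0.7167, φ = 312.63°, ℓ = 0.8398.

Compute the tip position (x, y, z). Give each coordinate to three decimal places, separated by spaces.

0.166 -0.180 0.790

θ = κ·ℓ = 0.7167 × 0.8398 = 0.60188 rad
ρ = (1 − cos θ)/κ = (1 − 0.82427)/0.7167 = 0.24519
z = sin θ / κ = 0.56620/0.7167 = 0.79001
x = ρ cos φ = 0.24519 × cos(312.63°) = 0.16606
y = ρ sin φ = 0.24519 × sin(312.63°) = -0.18040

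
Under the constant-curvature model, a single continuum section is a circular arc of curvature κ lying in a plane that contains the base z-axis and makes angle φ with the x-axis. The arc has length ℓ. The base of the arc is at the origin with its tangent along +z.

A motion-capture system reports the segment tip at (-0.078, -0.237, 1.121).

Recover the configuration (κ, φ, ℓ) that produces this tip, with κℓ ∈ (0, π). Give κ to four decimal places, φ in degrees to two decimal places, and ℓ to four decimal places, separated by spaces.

0.3784 251.78 1.1577

ρ = √(x²+y²) = √(-0.078² + -0.237²) = 0.24951
φ = atan2(y, x) mod 360° = atan2(-0.237, -0.078) = 251.7829°
|p|² = ρ² + z² = 0.24951² + 1.121² = 1.31889
κ = 2ρ / |p|² = 2×0.24951 / 1.31889 = 0.37836
θ = 2·atan2(ρ, z) = 2·atan2(0.24951, 1.121) = 0.43801 rad
ℓ = θ/κ = 0.43801/0.37836 = 1.15766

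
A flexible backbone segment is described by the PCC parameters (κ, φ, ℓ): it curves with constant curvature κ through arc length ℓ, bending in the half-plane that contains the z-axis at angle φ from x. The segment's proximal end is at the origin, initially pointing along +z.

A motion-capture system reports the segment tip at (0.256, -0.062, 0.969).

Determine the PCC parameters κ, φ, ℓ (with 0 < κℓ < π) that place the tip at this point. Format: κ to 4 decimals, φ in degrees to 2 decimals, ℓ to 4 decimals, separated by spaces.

0.5224 346.39 1.0160

ρ = √(x²+y²) = √(0.256² + -0.062²) = 0.26340
φ = atan2(y, x) mod 360° = atan2(-0.062, 0.256) = 346.3858°
|p|² = ρ² + z² = 0.26340² + 0.969² = 1.00834
κ = 2ρ / |p|² = 2×0.26340 / 1.00834 = 0.52244
θ = 2·atan2(ρ, z) = 2·atan2(0.26340, 0.969) = 0.53083 rad
ℓ = θ/κ = 0.53083/0.52244 = 1.01605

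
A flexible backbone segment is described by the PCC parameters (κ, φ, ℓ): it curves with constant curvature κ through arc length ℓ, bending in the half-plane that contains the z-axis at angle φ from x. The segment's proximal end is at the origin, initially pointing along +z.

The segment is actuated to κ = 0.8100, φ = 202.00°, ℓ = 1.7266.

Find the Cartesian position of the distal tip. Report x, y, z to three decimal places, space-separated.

θ = κ·ℓ = 0.8100 × 1.7266 = 1.39855 rad
ρ = (1 − cos θ)/κ = (1 − 0.17140)/0.8100 = 1.02296
z = sin θ / κ = 0.98520/0.8100 = 1.21630
x = ρ cos φ = 1.02296 × cos(202.00°) = -0.94847
y = ρ sin φ = 1.02296 × sin(202.00°) = -0.38321

-0.948 -0.383 1.216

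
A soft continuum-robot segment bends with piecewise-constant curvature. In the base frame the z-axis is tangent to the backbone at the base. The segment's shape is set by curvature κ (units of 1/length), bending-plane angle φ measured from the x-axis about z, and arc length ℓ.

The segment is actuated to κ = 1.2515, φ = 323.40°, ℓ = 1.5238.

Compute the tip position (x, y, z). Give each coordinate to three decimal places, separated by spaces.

θ = κ·ℓ = 1.2515 × 1.5238 = 1.90704 rad
ρ = (1 − cos θ)/κ = (1 − -0.32994)/1.2515 = 1.06268
z = sin θ / κ = 0.94400/1.2515 = 0.75430
x = ρ cos φ = 1.06268 × cos(323.40°) = 0.85314
y = ρ sin φ = 1.06268 × sin(323.40°) = -0.63359

0.853 -0.634 0.754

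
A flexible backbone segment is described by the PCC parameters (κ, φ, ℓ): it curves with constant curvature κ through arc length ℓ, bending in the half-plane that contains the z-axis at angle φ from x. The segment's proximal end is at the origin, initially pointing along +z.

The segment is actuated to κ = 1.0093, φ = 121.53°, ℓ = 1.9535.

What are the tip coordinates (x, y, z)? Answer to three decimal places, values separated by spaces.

θ = κ·ℓ = 1.0093 × 1.9535 = 1.97167 rad
ρ = (1 − cos θ)/κ = (1 − -0.39022)/1.0093 = 1.37741
z = sin θ / κ = 0.92072/1.0093 = 0.91224
x = ρ cos φ = 1.37741 × cos(121.53°) = -0.72031
y = ρ sin φ = 1.37741 × sin(121.53°) = 1.17406

-0.720 1.174 0.912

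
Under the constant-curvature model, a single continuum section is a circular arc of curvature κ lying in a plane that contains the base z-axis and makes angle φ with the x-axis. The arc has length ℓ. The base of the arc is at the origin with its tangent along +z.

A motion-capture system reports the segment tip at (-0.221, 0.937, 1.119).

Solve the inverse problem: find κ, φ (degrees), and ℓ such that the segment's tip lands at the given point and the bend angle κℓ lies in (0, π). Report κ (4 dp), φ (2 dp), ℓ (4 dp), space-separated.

ρ = √(x²+y²) = √(-0.221² + 0.937²) = 0.96271
φ = atan2(y, x) mod 360° = atan2(0.937, -0.221) = 103.2712°
|p|² = ρ² + z² = 0.96271² + 1.119² = 2.17897
κ = 2ρ / |p|² = 2×0.96271 / 2.17897 = 0.88364
θ = 2·atan2(ρ, z) = 2·atan2(0.96271, 1.119) = 1.42092 rad
ℓ = θ/κ = 1.42092/0.88364 = 1.60804

0.8836 103.27 1.6080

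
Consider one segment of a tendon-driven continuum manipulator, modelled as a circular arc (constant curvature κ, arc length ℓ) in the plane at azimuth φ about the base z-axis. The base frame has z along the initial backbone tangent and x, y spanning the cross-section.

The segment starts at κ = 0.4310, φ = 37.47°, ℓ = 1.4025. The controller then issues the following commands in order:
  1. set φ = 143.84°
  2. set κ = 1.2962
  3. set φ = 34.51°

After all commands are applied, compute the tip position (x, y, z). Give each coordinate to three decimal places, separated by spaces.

initial: κ=0.4310, φ=37.47°, ℓ=1.4025
cmd 1: set φ=143.84° → (κ,φ,ℓ)=(0.4310,143.84°,1.4025) → tip=(-0.3319,0.2426,1.3186)
cmd 2: set κ=1.2962 → (κ,φ,ℓ)=(1.2962,143.84°,1.4025) → tip=(-0.7752,0.5666,0.7480)
cmd 3: set φ=34.51° → (κ,φ,ℓ)=(1.2962,34.51°,1.4025) → tip=(0.7912,0.5440,0.7480)

0.791 0.544 0.748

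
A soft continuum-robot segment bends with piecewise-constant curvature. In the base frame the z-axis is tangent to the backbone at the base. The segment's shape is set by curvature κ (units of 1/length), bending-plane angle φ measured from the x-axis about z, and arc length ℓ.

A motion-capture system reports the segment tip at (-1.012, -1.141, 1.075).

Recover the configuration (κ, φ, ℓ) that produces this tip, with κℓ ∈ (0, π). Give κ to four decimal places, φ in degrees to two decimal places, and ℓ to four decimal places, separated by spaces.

ρ = √(x²+y²) = √(-1.012² + -1.141²) = 1.52513
φ = atan2(y, x) mod 360° = atan2(-1.141, -1.012) = 228.4289°
|p|² = ρ² + z² = 1.52513² + 1.075² = 3.48165
κ = 2ρ / |p|² = 2×1.52513 / 3.48165 = 0.87610
θ = 2·atan2(ρ, z) = 2·atan2(1.52513, 1.075) = 1.91364 rad
ℓ = θ/κ = 1.91364/0.87610 = 2.18427

0.8761 228.43 2.1843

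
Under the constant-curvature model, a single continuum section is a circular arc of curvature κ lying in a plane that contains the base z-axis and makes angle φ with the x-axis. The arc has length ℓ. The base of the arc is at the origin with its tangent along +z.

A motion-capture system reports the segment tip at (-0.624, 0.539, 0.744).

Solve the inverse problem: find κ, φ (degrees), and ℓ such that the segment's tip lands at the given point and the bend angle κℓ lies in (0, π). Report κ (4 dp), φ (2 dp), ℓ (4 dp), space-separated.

ρ = √(x²+y²) = √(-0.624² + 0.539²) = 0.82456
φ = atan2(y, x) mod 360° = atan2(0.539, -0.624) = 139.1801°
|p|² = ρ² + z² = 0.82456² + 0.744² = 1.23343
κ = 2ρ / |p|² = 2×0.82456 / 1.23343 = 1.33701
θ = 2·atan2(ρ, z) = 2·atan2(0.82456, 0.744) = 1.67342 rad
ℓ = θ/κ = 1.67342/1.33701 = 1.25161

1.3370 139.18 1.2516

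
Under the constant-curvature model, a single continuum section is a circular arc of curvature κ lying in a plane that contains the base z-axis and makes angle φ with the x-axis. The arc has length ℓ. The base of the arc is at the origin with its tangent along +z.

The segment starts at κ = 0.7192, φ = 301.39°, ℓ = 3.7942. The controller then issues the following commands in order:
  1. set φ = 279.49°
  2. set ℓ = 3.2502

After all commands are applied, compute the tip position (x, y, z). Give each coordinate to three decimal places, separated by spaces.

0.388 -2.323 1.001

initial: κ=0.7192, φ=301.39°, ℓ=3.7942
cmd 1: set φ=279.49° → (κ,φ,ℓ)=(0.7192,279.49°,3.7942) → tip=(0.4392,-2.6276,0.5578)
cmd 2: set ℓ=3.2502 → (κ,φ,ℓ)=(0.7192,279.49°,3.2502) → tip=(0.3883,-2.3229,1.0014)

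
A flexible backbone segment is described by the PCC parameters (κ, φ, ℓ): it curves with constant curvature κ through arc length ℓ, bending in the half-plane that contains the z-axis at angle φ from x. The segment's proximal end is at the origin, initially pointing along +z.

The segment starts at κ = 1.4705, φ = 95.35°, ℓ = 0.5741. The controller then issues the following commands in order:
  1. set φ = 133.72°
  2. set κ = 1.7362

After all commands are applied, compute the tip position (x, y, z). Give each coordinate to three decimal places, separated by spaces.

-0.182 0.190 0.484

initial: κ=1.4705, φ=95.35°, ℓ=0.5741
cmd 1: set φ=133.72° → (κ,φ,ℓ)=(1.4705,133.72°,0.5741) → tip=(-0.1578,0.1650,0.5083)
cmd 2: set κ=1.7362 → (κ,φ,ℓ)=(1.7362,133.72°,0.5741) → tip=(-0.1819,0.1902,0.4836)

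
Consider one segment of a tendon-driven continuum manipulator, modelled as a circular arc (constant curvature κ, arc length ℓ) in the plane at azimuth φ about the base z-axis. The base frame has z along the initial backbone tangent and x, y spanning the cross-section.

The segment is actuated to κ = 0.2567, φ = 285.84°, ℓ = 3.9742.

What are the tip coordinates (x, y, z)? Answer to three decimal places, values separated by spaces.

0.507 -1.787 3.320

θ = κ·ℓ = 0.2567 × 3.9742 = 1.02018 rad
ρ = (1 − cos θ)/κ = (1 − 0.52322)/0.2567 = 1.85736
z = sin θ / κ = 0.85220/0.2567 = 3.31983
x = ρ cos φ = 1.85736 × cos(285.84°) = 0.50697
y = ρ sin φ = 1.85736 × sin(285.84°) = -1.78683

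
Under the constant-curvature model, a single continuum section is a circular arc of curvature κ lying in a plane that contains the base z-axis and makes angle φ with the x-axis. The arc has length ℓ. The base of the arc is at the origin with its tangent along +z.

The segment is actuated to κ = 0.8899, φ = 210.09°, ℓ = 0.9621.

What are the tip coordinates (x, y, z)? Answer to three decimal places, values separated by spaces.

θ = κ·ℓ = 0.8899 × 0.9621 = 0.85617 rad
ρ = (1 − cos θ)/κ = (1 − 0.65533)/0.8899 = 0.38731
z = sin θ / κ = 0.75534/0.8899 = 0.84879
x = ρ cos φ = 0.38731 × cos(210.09°) = -0.33512
y = ρ sin φ = 0.38731 × sin(210.09°) = -0.19418

-0.335 -0.194 0.849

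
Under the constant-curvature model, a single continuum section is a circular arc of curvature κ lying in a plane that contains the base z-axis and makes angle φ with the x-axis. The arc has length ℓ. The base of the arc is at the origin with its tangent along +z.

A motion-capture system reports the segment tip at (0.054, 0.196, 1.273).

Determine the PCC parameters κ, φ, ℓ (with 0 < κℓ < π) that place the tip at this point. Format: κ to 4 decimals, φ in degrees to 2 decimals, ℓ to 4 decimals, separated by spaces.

ρ = √(x²+y²) = √(0.054² + 0.196²) = 0.20330
φ = atan2(y, x) mod 360° = atan2(0.196, 0.054) = 74.5966°
|p|² = ρ² + z² = 0.20330² + 1.273² = 1.66186
κ = 2ρ / |p|² = 2×0.20330 / 1.66186 = 0.24467
θ = 2·atan2(ρ, z) = 2·atan2(0.20330, 1.273) = 0.31673 rad
ℓ = θ/κ = 0.31673/0.24467 = 1.29454

0.2447 74.60 1.2945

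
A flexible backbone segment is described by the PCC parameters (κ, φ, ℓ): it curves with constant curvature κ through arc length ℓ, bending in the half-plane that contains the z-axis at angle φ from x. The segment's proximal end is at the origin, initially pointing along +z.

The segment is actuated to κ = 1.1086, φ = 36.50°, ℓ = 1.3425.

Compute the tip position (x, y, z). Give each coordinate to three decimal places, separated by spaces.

θ = κ·ℓ = 1.1086 × 1.3425 = 1.48830 rad
ρ = (1 − cos θ)/κ = (1 − 0.08241)/1.1086 = 0.82770
z = sin θ / κ = 0.99660/1.1086 = 0.89897
x = ρ cos φ = 0.82770 × cos(36.50°) = 0.66536
y = ρ sin φ = 0.82770 × sin(36.50°) = 0.49234

0.665 0.492 0.899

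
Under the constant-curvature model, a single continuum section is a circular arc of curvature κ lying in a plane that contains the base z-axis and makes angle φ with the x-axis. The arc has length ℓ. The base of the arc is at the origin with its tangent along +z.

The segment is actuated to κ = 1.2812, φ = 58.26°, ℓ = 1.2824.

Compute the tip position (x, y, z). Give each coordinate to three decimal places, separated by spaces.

0.440 0.712 0.778

θ = κ·ℓ = 1.2812 × 1.2824 = 1.64301 rad
ρ = (1 − cos θ)/κ = (1 − -0.07215)/1.2812 = 0.83683
z = sin θ / κ = 0.99739/1.2812 = 0.77848
x = ρ cos φ = 0.83683 × cos(58.26°) = 0.44023
y = ρ sin φ = 0.83683 × sin(58.26°) = 0.71168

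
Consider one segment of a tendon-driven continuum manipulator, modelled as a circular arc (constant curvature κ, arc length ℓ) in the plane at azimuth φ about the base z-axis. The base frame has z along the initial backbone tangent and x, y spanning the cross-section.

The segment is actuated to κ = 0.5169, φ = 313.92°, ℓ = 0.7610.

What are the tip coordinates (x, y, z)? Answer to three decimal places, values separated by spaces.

θ = κ·ℓ = 0.5169 × 0.7610 = 0.39336 rad
ρ = (1 − cos θ)/κ = (1 − 0.92363)/0.5169 = 0.14775
z = sin θ / κ = 0.38329/0.5169 = 0.74153
x = ρ cos φ = 0.14775 × cos(313.92°) = 0.10249
y = ρ sin φ = 0.14775 × sin(313.92°) = -0.10643

0.102 -0.106 0.742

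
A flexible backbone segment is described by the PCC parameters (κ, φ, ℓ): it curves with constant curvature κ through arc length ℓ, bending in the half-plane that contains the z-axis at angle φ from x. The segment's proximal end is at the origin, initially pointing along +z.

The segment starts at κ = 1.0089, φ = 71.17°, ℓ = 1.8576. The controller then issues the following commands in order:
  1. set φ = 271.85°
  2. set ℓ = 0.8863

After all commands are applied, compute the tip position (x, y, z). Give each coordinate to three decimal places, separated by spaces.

0.012 -0.370 0.773

initial: κ=1.0089, φ=71.17°, ℓ=1.8576
cmd 1: set φ=271.85° → (κ,φ,ℓ)=(1.0089,271.85°,1.8576) → tip=(0.0416,-1.2866,0.9459)
cmd 2: set ℓ=0.8863 → (κ,φ,ℓ)=(1.0089,271.85°,0.8863) → tip=(0.0120,-0.3704,0.7728)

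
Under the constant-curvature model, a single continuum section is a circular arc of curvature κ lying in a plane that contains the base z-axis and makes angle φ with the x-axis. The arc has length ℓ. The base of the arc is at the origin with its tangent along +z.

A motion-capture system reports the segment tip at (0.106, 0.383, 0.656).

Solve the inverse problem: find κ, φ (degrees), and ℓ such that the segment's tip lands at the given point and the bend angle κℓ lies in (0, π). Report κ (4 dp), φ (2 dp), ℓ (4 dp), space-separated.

1.3511 74.53 0.8063

ρ = √(x²+y²) = √(0.106² + 0.383²) = 0.39740
φ = atan2(y, x) mod 360° = atan2(0.383, 0.106) = 74.5299°
|p|² = ρ² + z² = 0.39740² + 0.656² = 0.58826
κ = 2ρ / |p|² = 2×0.39740 / 0.58826 = 1.35109
θ = 2·atan2(ρ, z) = 2·atan2(0.39740, 0.656) = 1.08933 rad
ℓ = θ/κ = 1.08933/1.35109 = 0.80626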